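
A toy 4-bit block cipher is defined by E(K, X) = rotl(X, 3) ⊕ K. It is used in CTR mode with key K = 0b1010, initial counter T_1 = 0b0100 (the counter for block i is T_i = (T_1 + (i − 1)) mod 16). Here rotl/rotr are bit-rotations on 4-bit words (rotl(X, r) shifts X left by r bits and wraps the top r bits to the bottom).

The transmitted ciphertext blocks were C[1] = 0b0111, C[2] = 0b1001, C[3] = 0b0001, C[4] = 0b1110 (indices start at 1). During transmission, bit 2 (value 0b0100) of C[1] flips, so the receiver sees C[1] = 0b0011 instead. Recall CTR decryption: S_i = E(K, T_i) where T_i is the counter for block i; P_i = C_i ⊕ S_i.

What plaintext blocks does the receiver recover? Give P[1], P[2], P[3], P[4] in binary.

Only C[1] changed, to 0b0011. In CTR, a change in C_i flips the same bit in P_i only; the keystream is unaffected. Decrypting the received ciphertext:
P[1]: T = 0b0100, S = E(K, T) = 0b1000; 0b0011 ⊕ 0b1000 = 0b1011.
P[2]: T = 0b0101, S = E(K, T) = 0b0000; 0b1001 ⊕ 0b0000 = 0b1001.
P[3]: T = 0b0110, S = E(K, T) = 0b1001; 0b0001 ⊕ 0b1001 = 0b1000.
P[4]: T = 0b0111, S = E(K, T) = 0b0001; 0b1110 ⊕ 0b0001 = 0b1111.
Blocks that differ from the original plaintext: P[1].

P[1] = 0b1011, P[2] = 0b1001, P[3] = 0b1000, P[4] = 0b1111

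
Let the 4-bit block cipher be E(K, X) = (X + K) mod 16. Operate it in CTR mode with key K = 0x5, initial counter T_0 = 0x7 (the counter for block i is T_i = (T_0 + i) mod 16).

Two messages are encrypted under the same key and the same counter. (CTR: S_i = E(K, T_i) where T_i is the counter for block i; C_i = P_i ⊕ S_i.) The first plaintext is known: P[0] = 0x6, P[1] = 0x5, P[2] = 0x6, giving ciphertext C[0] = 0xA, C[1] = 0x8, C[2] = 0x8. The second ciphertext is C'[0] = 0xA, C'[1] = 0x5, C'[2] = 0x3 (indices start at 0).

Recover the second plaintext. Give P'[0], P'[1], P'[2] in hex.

P'[0] = 0x6, P'[1] = 0x8, P'[2] = 0xD

In CTR with a reused counter, both messages share the same keystream S_i, so C_i ⊕ C'_i = P_i ⊕ P'_i and thus P'_i = P_i ⊕ C_i ⊕ C'_i.
P'[0]: 0x6 ⊕ 0xA ⊕ 0xA = 0x6.
P'[1]: 0x5 ⊕ 0x8 ⊕ 0x5 = 0x8.
P'[2]: 0x6 ⊕ 0x8 ⊕ 0x3 = 0xD.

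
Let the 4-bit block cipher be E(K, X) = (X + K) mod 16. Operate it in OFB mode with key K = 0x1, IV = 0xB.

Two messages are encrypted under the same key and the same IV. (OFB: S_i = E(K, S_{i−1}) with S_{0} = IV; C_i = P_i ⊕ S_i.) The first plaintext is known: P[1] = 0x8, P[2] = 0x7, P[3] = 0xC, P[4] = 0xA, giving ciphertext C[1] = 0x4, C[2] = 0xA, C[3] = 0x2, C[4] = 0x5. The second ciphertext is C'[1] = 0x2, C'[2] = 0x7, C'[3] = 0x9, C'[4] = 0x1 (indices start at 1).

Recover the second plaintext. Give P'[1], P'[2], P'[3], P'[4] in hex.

In OFB with a reused IV, both messages share the same keystream S_i, so C_i ⊕ C'_i = P_i ⊕ P'_i and thus P'_i = P_i ⊕ C_i ⊕ C'_i.
P'[1]: 0x8 ⊕ 0x4 ⊕ 0x2 = 0xE.
P'[2]: 0x7 ⊕ 0xA ⊕ 0x7 = 0xA.
P'[3]: 0xC ⊕ 0x2 ⊕ 0x9 = 0x7.
P'[4]: 0xA ⊕ 0x5 ⊕ 0x1 = 0xE.

P'[1] = 0xE, P'[2] = 0xA, P'[3] = 0x7, P'[4] = 0xE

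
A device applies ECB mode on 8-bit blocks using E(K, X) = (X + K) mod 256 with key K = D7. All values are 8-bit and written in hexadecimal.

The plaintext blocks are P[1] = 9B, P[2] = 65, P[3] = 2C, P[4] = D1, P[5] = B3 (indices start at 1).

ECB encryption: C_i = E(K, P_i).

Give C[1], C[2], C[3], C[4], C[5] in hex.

C[1] = 72, C[2] = 3C, C[3] = 03, C[4] = A8, C[5] = 8A

C[1]: E(K, 9B) = 72.
C[2]: E(K, 65) = 3C.
C[3]: E(K, 2C) = 03.
C[4]: E(K, D1) = A8.
C[5]: E(K, B3) = 8A.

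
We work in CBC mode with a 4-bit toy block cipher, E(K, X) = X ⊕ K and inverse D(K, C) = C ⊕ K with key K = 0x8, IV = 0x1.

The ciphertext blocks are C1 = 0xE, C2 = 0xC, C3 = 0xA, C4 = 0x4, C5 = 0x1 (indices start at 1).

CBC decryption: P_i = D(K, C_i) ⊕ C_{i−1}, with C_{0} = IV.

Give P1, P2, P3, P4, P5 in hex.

P1: D(K, 0xE) = 0x6; 0x6 ⊕ 0x1 = 0x7.
P2: D(K, 0xC) = 0x4; 0x4 ⊕ 0xE = 0xA.
P3: D(K, 0xA) = 0x2; 0x2 ⊕ 0xC = 0xE.
P4: D(K, 0x4) = 0xC; 0xC ⊕ 0xA = 0x6.
P5: D(K, 0x1) = 0x9; 0x9 ⊕ 0x4 = 0xD.

P1 = 0x7, P2 = 0xA, P3 = 0xE, P4 = 0x6, P5 = 0xD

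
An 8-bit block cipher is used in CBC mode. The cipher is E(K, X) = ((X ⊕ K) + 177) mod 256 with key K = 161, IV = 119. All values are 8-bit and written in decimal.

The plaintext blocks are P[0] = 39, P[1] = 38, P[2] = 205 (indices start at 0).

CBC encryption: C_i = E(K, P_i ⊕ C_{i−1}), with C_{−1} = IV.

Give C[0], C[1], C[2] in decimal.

C[0]: P[0] ⊕ 119 = 80; E(K, 80) = 162.
C[1]: P[1] ⊕ 162 = 132; E(K, 132) = 214.
C[2]: P[2] ⊕ 214 = 27; E(K, 27) = 107.

C[0] = 162, C[1] = 214, C[2] = 107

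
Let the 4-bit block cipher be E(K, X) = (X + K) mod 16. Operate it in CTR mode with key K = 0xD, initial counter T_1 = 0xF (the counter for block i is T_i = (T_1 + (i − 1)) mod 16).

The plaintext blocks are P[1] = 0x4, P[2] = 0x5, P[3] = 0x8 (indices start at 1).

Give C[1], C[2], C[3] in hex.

C[1] = 0x8, C[2] = 0x8, C[3] = 0x6

CTR encryption: S_i = E(K, T_i) where T_i is the counter for block i; C_i = P_i ⊕ S_i.
C[1]: T = 0xF, S = E(K, T) = 0xC; 0x4 ⊕ 0xC = 0x8.
C[2]: T = 0x0, S = E(K, T) = 0xD; 0x5 ⊕ 0xD = 0x8.
C[3]: T = 0x1, S = E(K, T) = 0xE; 0x8 ⊕ 0xE = 0x6.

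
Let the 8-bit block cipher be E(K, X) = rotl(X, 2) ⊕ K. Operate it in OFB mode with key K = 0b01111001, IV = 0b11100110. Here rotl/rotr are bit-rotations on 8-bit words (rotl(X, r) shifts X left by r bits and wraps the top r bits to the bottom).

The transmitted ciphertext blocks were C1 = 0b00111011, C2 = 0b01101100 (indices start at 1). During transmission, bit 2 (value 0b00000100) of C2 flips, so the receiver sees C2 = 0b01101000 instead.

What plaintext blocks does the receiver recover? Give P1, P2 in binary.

OFB decryption: S_i = E(K, S_{i−1}) with S_{0} = IV; P_i = C_i ⊕ S_i.
Only C2 changed, to 0b01101000. In OFB, a change in C_i flips the same bit in P_i only; the keystream is unaffected. Decrypting the received ciphertext:
P1: S = E(K, 0b11100110) = 0b11100010; 0b00111011 ⊕ 0b11100010 = 0b11011001.
P2: S = E(K, 0b11100010) = 0b11110010; 0b01101000 ⊕ 0b11110010 = 0b10011010.
Blocks that differ from the original plaintext: P2.

P1 = 0b11011001, P2 = 0b10011010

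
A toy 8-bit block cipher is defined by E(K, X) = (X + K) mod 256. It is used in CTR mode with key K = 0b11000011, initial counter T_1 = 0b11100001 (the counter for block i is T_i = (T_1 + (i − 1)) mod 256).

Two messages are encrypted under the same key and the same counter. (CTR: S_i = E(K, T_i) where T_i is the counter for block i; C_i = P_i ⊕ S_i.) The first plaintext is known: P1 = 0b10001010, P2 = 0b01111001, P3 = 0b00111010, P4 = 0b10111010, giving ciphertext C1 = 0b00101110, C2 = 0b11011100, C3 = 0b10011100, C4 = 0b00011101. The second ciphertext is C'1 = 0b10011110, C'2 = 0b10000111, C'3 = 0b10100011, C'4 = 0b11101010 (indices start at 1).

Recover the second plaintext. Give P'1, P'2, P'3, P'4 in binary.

P'1 = 0b00111010, P'2 = 0b00100010, P'3 = 0b00000101, P'4 = 0b01001101

In CTR with a reused counter, both messages share the same keystream S_i, so C_i ⊕ C'_i = P_i ⊕ P'_i and thus P'_i = P_i ⊕ C_i ⊕ C'_i.
P'1: 0b10001010 ⊕ 0b00101110 ⊕ 0b10011110 = 0b00111010.
P'2: 0b01111001 ⊕ 0b11011100 ⊕ 0b10000111 = 0b00100010.
P'3: 0b00111010 ⊕ 0b10011100 ⊕ 0b10100011 = 0b00000101.
P'4: 0b10111010 ⊕ 0b00011101 ⊕ 0b11101010 = 0b01001101.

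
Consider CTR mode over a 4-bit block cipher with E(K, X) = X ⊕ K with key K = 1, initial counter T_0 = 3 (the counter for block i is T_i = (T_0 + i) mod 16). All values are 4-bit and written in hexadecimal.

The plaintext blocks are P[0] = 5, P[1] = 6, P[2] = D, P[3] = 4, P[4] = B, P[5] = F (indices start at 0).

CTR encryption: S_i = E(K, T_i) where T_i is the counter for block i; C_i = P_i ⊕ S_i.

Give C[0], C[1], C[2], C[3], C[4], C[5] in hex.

C[0] = 7, C[1] = 3, C[2] = 9, C[3] = 3, C[4] = D, C[5] = 6

C[0]: T = 3, S = E(K, T) = 2; 5 ⊕ 2 = 7.
C[1]: T = 4, S = E(K, T) = 5; 6 ⊕ 5 = 3.
C[2]: T = 5, S = E(K, T) = 4; D ⊕ 4 = 9.
C[3]: T = 6, S = E(K, T) = 7; 4 ⊕ 7 = 3.
C[4]: T = 7, S = E(K, T) = 6; B ⊕ 6 = D.
C[5]: T = 8, S = E(K, T) = 9; F ⊕ 9 = 6.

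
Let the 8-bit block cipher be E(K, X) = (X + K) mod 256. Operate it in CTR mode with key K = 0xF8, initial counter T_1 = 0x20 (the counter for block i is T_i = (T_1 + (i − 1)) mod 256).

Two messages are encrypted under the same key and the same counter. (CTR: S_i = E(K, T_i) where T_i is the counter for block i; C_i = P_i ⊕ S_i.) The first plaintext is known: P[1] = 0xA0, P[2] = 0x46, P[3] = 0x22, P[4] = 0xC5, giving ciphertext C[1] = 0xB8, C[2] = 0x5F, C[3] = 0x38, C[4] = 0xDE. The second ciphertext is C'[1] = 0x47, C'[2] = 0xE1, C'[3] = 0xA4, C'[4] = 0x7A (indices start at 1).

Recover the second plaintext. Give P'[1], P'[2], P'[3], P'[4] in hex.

In CTR with a reused counter, both messages share the same keystream S_i, so C_i ⊕ C'_i = P_i ⊕ P'_i and thus P'_i = P_i ⊕ C_i ⊕ C'_i.
P'[1]: 0xA0 ⊕ 0xB8 ⊕ 0x47 = 0x5F.
P'[2]: 0x46 ⊕ 0x5F ⊕ 0xE1 = 0xF8.
P'[3]: 0x22 ⊕ 0x38 ⊕ 0xA4 = 0xBE.
P'[4]: 0xC5 ⊕ 0xDE ⊕ 0x7A = 0x61.

P'[1] = 0x5F, P'[2] = 0xF8, P'[3] = 0xBE, P'[4] = 0x61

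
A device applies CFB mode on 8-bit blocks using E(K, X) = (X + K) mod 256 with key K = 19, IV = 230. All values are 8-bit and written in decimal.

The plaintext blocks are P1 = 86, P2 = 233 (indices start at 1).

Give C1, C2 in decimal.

C1 = 175, C2 = 43

CFB encryption: C_i = P_i ⊕ E(K, C_{i−1}), with C_{0} = IV.
C1: E(K, 230) = 249; 86 ⊕ 249 = 175.
C2: E(K, 175) = 194; 233 ⊕ 194 = 43.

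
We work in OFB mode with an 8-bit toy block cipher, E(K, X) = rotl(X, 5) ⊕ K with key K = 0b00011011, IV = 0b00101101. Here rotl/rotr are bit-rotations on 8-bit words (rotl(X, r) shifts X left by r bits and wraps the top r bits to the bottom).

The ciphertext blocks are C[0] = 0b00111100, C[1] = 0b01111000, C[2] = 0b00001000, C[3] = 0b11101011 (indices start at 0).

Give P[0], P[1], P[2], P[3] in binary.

P[0] = 0b10000010, P[1] = 0b10110100, P[2] = 0b10001010, P[3] = 0b10100000

OFB decryption: S_i = E(K, S_{i−1}) with S_{−1} = IV; P_i = C_i ⊕ S_i.
P[0]: S = E(K, 0b00101101) = 0b10111110; 0b00111100 ⊕ 0b10111110 = 0b10000010.
P[1]: S = E(K, 0b10111110) = 0b11001100; 0b01111000 ⊕ 0b11001100 = 0b10110100.
P[2]: S = E(K, 0b11001100) = 0b10000010; 0b00001000 ⊕ 0b10000010 = 0b10001010.
P[3]: S = E(K, 0b10000010) = 0b01001011; 0b11101011 ⊕ 0b01001011 = 0b10100000.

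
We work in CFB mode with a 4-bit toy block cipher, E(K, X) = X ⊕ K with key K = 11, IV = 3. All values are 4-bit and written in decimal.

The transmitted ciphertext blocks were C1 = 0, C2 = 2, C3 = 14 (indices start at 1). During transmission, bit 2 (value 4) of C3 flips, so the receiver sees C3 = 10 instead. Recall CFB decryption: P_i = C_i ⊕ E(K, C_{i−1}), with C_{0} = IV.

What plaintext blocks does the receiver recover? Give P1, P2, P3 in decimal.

Only C3 changed, to 10. In CFB, a change in C_i flips the same bit in P_i and garbles P_{i+1}. Decrypting the received ciphertext:
P1: E(K, 3) = 8; 0 ⊕ 8 = 8.
P2: E(K, 0) = 11; 2 ⊕ 11 = 9.
P3: E(K, 2) = 9; 10 ⊕ 9 = 3.
Blocks that differ from the original plaintext: P3.

P1 = 8, P2 = 9, P3 = 3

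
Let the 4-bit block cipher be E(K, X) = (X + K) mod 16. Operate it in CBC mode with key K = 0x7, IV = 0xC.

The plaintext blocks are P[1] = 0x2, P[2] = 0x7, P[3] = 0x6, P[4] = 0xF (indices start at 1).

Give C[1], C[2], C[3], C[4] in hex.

CBC encryption: C_i = E(K, P_i ⊕ C_{i−1}), with C_{0} = IV.
C[1]: P[1] ⊕ 0xC = 0xE; E(K, 0xE) = 0x5.
C[2]: P[2] ⊕ 0x5 = 0x2; E(K, 0x2) = 0x9.
C[3]: P[3] ⊕ 0x9 = 0xF; E(K, 0xF) = 0x6.
C[4]: P[4] ⊕ 0x6 = 0x9; E(K, 0x9) = 0x0.

C[1] = 0x5, C[2] = 0x9, C[3] = 0x6, C[4] = 0x0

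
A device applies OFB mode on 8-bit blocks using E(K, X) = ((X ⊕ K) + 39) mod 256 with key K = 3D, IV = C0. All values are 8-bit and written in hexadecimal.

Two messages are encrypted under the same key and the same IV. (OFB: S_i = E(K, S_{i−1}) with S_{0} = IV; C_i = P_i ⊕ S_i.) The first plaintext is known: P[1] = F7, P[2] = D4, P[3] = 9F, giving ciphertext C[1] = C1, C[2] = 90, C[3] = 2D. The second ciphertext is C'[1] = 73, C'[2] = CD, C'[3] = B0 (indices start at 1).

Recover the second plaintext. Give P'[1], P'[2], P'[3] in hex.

P'[1] = 45, P'[2] = 89, P'[3] = 02

In OFB with a reused IV, both messages share the same keystream S_i, so C_i ⊕ C'_i = P_i ⊕ P'_i and thus P'_i = P_i ⊕ C_i ⊕ C'_i.
P'[1]: F7 ⊕ C1 ⊕ 73 = 45.
P'[2]: D4 ⊕ 90 ⊕ CD = 89.
P'[3]: 9F ⊕ 2D ⊕ B0 = 02.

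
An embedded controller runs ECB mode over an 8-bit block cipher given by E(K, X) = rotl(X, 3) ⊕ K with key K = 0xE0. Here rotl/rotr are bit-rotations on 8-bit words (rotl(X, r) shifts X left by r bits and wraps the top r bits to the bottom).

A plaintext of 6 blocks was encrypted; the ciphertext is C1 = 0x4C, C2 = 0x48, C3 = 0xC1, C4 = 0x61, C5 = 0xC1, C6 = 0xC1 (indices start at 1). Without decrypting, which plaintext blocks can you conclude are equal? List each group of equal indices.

P3 = P5 = P6

ECB encrypts each block independently with the same key, so equal ciphertext blocks imply equal plaintext blocks.
C3 = C5 = C6 = 0xC1, so P3 = P5 = P6.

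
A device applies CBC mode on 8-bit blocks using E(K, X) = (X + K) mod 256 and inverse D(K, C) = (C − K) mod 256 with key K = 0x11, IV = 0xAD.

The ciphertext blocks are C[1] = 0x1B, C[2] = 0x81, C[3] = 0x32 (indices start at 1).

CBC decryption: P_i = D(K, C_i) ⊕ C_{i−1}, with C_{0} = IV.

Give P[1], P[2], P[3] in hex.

P[1]: D(K, 0x1B) = 0x0A; 0x0A ⊕ 0xAD = 0xA7.
P[2]: D(K, 0x81) = 0x70; 0x70 ⊕ 0x1B = 0x6B.
P[3]: D(K, 0x32) = 0x21; 0x21 ⊕ 0x81 = 0xA0.

P[1] = 0xA7, P[2] = 0x6B, P[3] = 0xA0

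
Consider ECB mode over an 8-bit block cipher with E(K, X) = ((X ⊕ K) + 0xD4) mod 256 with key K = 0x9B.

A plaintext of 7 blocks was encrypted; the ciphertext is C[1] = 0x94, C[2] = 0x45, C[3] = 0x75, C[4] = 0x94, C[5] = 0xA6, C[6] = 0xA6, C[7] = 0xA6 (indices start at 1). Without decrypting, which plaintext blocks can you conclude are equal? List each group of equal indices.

ECB encrypts each block independently with the same key, so equal ciphertext blocks imply equal plaintext blocks.
C[1] = C[4] = 0x94, so P[1] = P[4].
C[5] = C[6] = C[7] = 0xA6, so P[5] = P[6] = P[7].

P[1] = P[4]; P[5] = P[6] = P[7]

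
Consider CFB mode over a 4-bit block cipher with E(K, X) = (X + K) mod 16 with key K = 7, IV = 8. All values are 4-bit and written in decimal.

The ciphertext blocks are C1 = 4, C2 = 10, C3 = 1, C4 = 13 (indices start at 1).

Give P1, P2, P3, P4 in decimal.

P1 = 11, P2 = 1, P3 = 0, P4 = 5

CFB decryption: P_i = C_i ⊕ E(K, C_{i−1}), with C_{0} = IV.
P1: E(K, 8) = 15; 4 ⊕ 15 = 11.
P2: E(K, 4) = 11; 10 ⊕ 11 = 1.
P3: E(K, 10) = 1; 1 ⊕ 1 = 0.
P4: E(K, 1) = 8; 13 ⊕ 8 = 5.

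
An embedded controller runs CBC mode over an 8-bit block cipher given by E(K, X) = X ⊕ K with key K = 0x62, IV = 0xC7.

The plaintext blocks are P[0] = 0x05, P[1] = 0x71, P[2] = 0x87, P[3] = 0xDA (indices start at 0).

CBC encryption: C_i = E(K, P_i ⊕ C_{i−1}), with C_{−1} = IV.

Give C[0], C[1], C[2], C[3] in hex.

C[0] = 0xA0, C[1] = 0xB3, C[2] = 0x56, C[3] = 0xEE

C[0]: P[0] ⊕ 0xC7 = 0xC2; E(K, 0xC2) = 0xA0.
C[1]: P[1] ⊕ 0xA0 = 0xD1; E(K, 0xD1) = 0xB3.
C[2]: P[2] ⊕ 0xB3 = 0x34; E(K, 0x34) = 0x56.
C[3]: P[3] ⊕ 0x56 = 0x8C; E(K, 0x8C) = 0xEE.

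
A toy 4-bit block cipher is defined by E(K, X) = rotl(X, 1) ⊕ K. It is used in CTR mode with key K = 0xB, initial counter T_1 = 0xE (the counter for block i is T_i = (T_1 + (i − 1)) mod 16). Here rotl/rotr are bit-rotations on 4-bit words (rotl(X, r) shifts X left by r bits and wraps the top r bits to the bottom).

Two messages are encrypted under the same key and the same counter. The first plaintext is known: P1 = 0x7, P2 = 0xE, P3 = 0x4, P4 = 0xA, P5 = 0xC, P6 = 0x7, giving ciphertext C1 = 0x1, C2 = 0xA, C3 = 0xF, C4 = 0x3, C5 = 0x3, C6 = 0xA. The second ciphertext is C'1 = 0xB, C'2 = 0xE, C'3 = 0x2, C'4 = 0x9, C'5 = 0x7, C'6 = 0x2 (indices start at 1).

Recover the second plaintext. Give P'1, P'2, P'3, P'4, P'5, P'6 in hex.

In CTR with a reused counter, both messages share the same keystream S_i, so C_i ⊕ C'_i = P_i ⊕ P'_i and thus P'_i = P_i ⊕ C_i ⊕ C'_i.
P'1: 0x7 ⊕ 0x1 ⊕ 0xB = 0xD.
P'2: 0xE ⊕ 0xA ⊕ 0xE = 0xA.
P'3: 0x4 ⊕ 0xF ⊕ 0x2 = 0x9.
P'4: 0xA ⊕ 0x3 ⊕ 0x9 = 0x0.
P'5: 0xC ⊕ 0x3 ⊕ 0x7 = 0x8.
P'6: 0x7 ⊕ 0xA ⊕ 0x2 = 0xF.

P'1 = 0xD, P'2 = 0xA, P'3 = 0x9, P'4 = 0x0, P'5 = 0x8, P'6 = 0xF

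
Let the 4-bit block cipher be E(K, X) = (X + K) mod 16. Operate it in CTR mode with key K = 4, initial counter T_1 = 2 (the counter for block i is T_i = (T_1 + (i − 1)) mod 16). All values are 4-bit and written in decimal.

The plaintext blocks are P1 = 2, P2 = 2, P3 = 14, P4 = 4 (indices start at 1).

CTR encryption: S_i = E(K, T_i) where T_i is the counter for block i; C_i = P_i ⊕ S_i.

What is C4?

C4 = 13

C1: T = 2, S = E(K, T) = 6; 2 ⊕ 6 = 4.
C2: T = 3, S = E(K, T) = 7; 2 ⊕ 7 = 5.
C3: T = 4, S = E(K, T) = 8; 14 ⊕ 8 = 6.
C4: T = 5, S = E(K, T) = 9; 4 ⊕ 9 = 13.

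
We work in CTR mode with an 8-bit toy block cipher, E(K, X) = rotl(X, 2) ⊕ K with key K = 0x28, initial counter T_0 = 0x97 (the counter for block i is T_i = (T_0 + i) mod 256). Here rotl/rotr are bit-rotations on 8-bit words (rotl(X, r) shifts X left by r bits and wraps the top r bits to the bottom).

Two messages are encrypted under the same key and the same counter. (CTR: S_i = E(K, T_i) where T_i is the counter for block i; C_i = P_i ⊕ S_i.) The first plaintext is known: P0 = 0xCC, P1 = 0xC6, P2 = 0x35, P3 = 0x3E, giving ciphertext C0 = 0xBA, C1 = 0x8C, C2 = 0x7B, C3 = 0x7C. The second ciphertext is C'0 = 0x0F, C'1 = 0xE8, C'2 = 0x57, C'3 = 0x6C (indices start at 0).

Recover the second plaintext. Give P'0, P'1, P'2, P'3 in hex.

P'0 = 0x79, P'1 = 0xA2, P'2 = 0x19, P'3 = 0x2E

In CTR with a reused counter, both messages share the same keystream S_i, so C_i ⊕ C'_i = P_i ⊕ P'_i and thus P'_i = P_i ⊕ C_i ⊕ C'_i.
P'0: 0xCC ⊕ 0xBA ⊕ 0x0F = 0x79.
P'1: 0xC6 ⊕ 0x8C ⊕ 0xE8 = 0xA2.
P'2: 0x35 ⊕ 0x7B ⊕ 0x57 = 0x19.
P'3: 0x3E ⊕ 0x7C ⊕ 0x6C = 0x2E.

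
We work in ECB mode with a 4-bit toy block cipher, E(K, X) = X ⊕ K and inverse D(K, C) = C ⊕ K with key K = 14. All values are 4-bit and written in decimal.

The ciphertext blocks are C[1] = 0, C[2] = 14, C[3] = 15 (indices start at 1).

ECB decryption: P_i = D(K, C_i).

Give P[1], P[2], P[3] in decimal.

P[1]: D(K, 0) = 14.
P[2]: D(K, 14) = 0.
P[3]: D(K, 15) = 1.

P[1] = 14, P[2] = 0, P[3] = 1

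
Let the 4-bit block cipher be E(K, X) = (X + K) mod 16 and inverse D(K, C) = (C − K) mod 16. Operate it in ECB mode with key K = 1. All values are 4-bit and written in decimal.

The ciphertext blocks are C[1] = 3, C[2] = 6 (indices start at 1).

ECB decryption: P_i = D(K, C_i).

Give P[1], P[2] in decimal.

P[1] = 2, P[2] = 5

P[1]: D(K, 3) = 2.
P[2]: D(K, 6) = 5.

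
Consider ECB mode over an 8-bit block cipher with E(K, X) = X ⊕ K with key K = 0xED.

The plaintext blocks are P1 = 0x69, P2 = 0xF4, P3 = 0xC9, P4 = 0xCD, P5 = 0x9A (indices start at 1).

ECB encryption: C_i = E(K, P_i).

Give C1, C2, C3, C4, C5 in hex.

C1: E(K, 0x69) = 0x84.
C2: E(K, 0xF4) = 0x19.
C3: E(K, 0xC9) = 0x24.
C4: E(K, 0xCD) = 0x20.
C5: E(K, 0x9A) = 0x77.

C1 = 0x84, C2 = 0x19, C3 = 0x24, C4 = 0x20, C5 = 0x77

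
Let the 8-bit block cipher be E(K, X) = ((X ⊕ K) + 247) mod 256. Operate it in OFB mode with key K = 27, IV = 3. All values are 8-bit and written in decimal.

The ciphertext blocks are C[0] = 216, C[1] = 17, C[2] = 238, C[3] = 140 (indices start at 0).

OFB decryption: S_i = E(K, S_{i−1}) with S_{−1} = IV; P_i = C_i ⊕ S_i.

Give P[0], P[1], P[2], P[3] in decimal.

P[0]: S = E(K, 3) = 15; 216 ⊕ 15 = 215.
P[1]: S = E(K, 15) = 11; 17 ⊕ 11 = 26.
P[2]: S = E(K, 11) = 7; 238 ⊕ 7 = 233.
P[3]: S = E(K, 7) = 19; 140 ⊕ 19 = 159.

P[0] = 215, P[1] = 26, P[2] = 233, P[3] = 159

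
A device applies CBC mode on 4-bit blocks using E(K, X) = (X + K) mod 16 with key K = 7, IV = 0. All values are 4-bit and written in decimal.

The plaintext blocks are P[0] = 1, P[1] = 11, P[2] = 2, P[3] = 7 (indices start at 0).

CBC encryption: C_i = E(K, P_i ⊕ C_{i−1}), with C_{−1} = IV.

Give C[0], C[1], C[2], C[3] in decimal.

C[0] = 8, C[1] = 10, C[2] = 15, C[3] = 15

C[0]: P[0] ⊕ 0 = 1; E(K, 1) = 8.
C[1]: P[1] ⊕ 8 = 3; E(K, 3) = 10.
C[2]: P[2] ⊕ 10 = 8; E(K, 8) = 15.
C[3]: P[3] ⊕ 15 = 8; E(K, 8) = 15.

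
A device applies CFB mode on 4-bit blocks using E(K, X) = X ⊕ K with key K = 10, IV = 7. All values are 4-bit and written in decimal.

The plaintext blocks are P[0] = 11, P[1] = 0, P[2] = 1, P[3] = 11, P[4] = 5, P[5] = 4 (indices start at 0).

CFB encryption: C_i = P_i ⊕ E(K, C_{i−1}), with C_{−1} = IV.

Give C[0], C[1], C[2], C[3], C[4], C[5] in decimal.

C[0] = 6, C[1] = 12, C[2] = 7, C[3] = 6, C[4] = 9, C[5] = 7

C[0]: E(K, 7) = 13; 11 ⊕ 13 = 6.
C[1]: E(K, 6) = 12; 0 ⊕ 12 = 12.
C[2]: E(K, 12) = 6; 1 ⊕ 6 = 7.
C[3]: E(K, 7) = 13; 11 ⊕ 13 = 6.
C[4]: E(K, 6) = 12; 5 ⊕ 12 = 9.
C[5]: E(K, 9) = 3; 4 ⊕ 3 = 7.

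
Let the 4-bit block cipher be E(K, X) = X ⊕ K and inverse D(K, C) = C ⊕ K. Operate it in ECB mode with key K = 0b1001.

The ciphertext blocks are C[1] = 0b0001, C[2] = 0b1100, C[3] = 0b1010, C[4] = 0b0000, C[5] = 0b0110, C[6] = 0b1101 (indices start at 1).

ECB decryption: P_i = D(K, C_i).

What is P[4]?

P[4] = 0b1001

P[4]: D(K, 0b0000) = 0b1001.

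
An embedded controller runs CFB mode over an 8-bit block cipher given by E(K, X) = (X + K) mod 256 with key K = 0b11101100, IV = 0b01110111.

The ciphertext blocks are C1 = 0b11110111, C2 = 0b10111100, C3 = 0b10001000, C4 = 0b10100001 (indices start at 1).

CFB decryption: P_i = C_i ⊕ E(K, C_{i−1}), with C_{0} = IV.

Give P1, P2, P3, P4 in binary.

P1 = 0b10010100, P2 = 0b01011111, P3 = 0b00100000, P4 = 0b11010101

P1: E(K, 0b01110111) = 0b01100011; 0b11110111 ⊕ 0b01100011 = 0b10010100.
P2: E(K, 0b11110111) = 0b11100011; 0b10111100 ⊕ 0b11100011 = 0b01011111.
P3: E(K, 0b10111100) = 0b10101000; 0b10001000 ⊕ 0b10101000 = 0b00100000.
P4: E(K, 0b10001000) = 0b01110100; 0b10100001 ⊕ 0b01110100 = 0b11010101.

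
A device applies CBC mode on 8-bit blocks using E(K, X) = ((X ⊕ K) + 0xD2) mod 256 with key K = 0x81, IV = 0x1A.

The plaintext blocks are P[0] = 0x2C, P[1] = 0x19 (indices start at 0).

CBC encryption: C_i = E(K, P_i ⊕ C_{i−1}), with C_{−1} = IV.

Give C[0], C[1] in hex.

C[0] = 0x89, C[1] = 0xE3

C[0]: P[0] ⊕ 0x1A = 0x36; E(K, 0x36) = 0x89.
C[1]: P[1] ⊕ 0x89 = 0x90; E(K, 0x90) = 0xE3.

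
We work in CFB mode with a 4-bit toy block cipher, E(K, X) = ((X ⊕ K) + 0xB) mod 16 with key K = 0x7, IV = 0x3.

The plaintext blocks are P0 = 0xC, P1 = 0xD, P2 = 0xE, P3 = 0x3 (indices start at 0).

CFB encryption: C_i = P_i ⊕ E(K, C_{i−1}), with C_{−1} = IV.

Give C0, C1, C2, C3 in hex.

C0 = 0x3, C1 = 0x2, C2 = 0xE, C3 = 0x7

C0: E(K, 0x3) = 0xF; 0xC ⊕ 0xF = 0x3.
C1: E(K, 0x3) = 0xF; 0xD ⊕ 0xF = 0x2.
C2: E(K, 0x2) = 0x0; 0xE ⊕ 0x0 = 0xE.
C3: E(K, 0xE) = 0x4; 0x3 ⊕ 0x4 = 0x7.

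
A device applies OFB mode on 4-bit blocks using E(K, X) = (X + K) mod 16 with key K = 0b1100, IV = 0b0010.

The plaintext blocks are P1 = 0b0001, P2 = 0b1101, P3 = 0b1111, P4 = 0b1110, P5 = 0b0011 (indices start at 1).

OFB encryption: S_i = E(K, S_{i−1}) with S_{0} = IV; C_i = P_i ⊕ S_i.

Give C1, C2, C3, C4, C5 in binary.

C1: S = E(K, 0b0010) = 0b1110; 0b0001 ⊕ 0b1110 = 0b1111.
C2: S = E(K, 0b1110) = 0b1010; 0b1101 ⊕ 0b1010 = 0b0111.
C3: S = E(K, 0b1010) = 0b0110; 0b1111 ⊕ 0b0110 = 0b1001.
C4: S = E(K, 0b0110) = 0b0010; 0b1110 ⊕ 0b0010 = 0b1100.
C5: S = E(K, 0b0010) = 0b1110; 0b0011 ⊕ 0b1110 = 0b1101.

C1 = 0b1111, C2 = 0b0111, C3 = 0b1001, C4 = 0b1100, C5 = 0b1101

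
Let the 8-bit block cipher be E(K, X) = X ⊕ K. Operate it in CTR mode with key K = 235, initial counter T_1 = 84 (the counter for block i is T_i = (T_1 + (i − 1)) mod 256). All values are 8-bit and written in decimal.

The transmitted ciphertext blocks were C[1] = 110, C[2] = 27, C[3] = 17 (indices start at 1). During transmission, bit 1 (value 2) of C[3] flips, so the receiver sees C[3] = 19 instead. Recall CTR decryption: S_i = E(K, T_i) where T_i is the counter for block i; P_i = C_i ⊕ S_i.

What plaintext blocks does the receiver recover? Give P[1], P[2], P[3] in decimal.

Only C[3] changed, to 19. In CTR, a change in C_i flips the same bit in P_i only; the keystream is unaffected. Decrypting the received ciphertext:
P[1]: T = 84, S = E(K, T) = 191; 110 ⊕ 191 = 209.
P[2]: T = 85, S = E(K, T) = 190; 27 ⊕ 190 = 165.
P[3]: T = 86, S = E(K, T) = 189; 19 ⊕ 189 = 174.
Blocks that differ from the original plaintext: P[3].

P[1] = 209, P[2] = 165, P[3] = 174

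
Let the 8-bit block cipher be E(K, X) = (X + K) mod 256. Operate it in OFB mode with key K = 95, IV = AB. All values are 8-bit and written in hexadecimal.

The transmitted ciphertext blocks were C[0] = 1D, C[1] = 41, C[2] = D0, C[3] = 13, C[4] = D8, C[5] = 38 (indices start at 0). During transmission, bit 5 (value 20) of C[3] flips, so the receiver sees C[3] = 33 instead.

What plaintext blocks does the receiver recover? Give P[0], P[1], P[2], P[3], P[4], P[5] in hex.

OFB decryption: S_i = E(K, S_{i−1}) with S_{−1} = IV; P_i = C_i ⊕ S_i.
Only C[3] changed, to 33. In OFB, a change in C_i flips the same bit in P_i only; the keystream is unaffected. Decrypting the received ciphertext:
P[0]: S = E(K, AB) = 40; 1D ⊕ 40 = 5D.
P[1]: S = E(K, 40) = D5; 41 ⊕ D5 = 94.
P[2]: S = E(K, D5) = 6A; D0 ⊕ 6A = BA.
P[3]: S = E(K, 6A) = FF; 33 ⊕ FF = CC.
P[4]: S = E(K, FF) = 94; D8 ⊕ 94 = 4C.
P[5]: S = E(K, 94) = 29; 38 ⊕ 29 = 11.
Blocks that differ from the original plaintext: P[3].

P[0] = 5D, P[1] = 94, P[2] = BA, P[3] = CC, P[4] = 4C, P[5] = 11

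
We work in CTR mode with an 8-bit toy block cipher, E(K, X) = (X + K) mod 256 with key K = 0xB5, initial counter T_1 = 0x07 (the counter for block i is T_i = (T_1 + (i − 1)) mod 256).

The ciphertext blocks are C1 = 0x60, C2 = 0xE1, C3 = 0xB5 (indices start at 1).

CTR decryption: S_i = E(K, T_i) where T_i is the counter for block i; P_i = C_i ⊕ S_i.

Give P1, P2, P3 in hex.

P1 = 0xDC, P2 = 0x5C, P3 = 0x0B

P1: T = 0x07, S = E(K, T) = 0xBC; 0x60 ⊕ 0xBC = 0xDC.
P2: T = 0x08, S = E(K, T) = 0xBD; 0xE1 ⊕ 0xBD = 0x5C.
P3: T = 0x09, S = E(K, T) = 0xBE; 0xB5 ⊕ 0xBE = 0x0B.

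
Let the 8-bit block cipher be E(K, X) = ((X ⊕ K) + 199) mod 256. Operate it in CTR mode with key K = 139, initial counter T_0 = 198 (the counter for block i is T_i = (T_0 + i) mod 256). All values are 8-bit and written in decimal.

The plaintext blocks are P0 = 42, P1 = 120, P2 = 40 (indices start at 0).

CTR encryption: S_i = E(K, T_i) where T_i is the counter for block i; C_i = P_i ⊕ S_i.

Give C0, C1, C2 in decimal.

C0 = 62, C1 = 107, C2 = 34

C0: T = 198, S = E(K, T) = 20; 42 ⊕ 20 = 62.
C1: T = 199, S = E(K, T) = 19; 120 ⊕ 19 = 107.
C2: T = 200, S = E(K, T) = 10; 40 ⊕ 10 = 34.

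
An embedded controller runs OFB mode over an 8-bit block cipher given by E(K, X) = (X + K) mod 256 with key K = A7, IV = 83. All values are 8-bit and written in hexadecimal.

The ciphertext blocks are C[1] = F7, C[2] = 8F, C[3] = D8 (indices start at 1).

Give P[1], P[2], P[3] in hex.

P[1] = DD, P[2] = 5E, P[3] = A0

OFB decryption: S_i = E(K, S_{i−1}) with S_{0} = IV; P_i = C_i ⊕ S_i.
P[1]: S = E(K, 83) = 2A; F7 ⊕ 2A = DD.
P[2]: S = E(K, 2A) = D1; 8F ⊕ D1 = 5E.
P[3]: S = E(K, D1) = 78; D8 ⊕ 78 = A0.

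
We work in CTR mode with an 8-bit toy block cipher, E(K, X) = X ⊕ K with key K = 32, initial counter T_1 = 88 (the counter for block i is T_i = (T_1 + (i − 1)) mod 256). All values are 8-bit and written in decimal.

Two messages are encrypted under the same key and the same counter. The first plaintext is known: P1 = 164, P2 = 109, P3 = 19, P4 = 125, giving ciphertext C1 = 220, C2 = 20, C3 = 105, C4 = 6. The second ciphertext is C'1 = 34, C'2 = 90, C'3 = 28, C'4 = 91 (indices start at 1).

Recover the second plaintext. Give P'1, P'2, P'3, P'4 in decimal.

In CTR with a reused counter, both messages share the same keystream S_i, so C_i ⊕ C'_i = P_i ⊕ P'_i and thus P'_i = P_i ⊕ C_i ⊕ C'_i.
P'1: 164 ⊕ 220 ⊕ 34 = 90.
P'2: 109 ⊕ 20 ⊕ 90 = 35.
P'3: 19 ⊕ 105 ⊕ 28 = 102.
P'4: 125 ⊕ 6 ⊕ 91 = 32.

P'1 = 90, P'2 = 35, P'3 = 102, P'4 = 32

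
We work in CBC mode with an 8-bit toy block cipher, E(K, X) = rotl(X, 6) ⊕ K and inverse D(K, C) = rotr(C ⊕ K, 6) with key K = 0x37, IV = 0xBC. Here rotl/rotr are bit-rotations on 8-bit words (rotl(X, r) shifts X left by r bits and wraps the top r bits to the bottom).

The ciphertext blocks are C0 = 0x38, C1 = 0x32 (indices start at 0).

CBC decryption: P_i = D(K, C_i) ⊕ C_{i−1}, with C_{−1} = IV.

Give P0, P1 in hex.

P0 = 0x80, P1 = 0x2C

P0: D(K, 0x38) = 0x3C; 0x3C ⊕ 0xBC = 0x80.
P1: D(K, 0x32) = 0x14; 0x14 ⊕ 0x38 = 0x2C.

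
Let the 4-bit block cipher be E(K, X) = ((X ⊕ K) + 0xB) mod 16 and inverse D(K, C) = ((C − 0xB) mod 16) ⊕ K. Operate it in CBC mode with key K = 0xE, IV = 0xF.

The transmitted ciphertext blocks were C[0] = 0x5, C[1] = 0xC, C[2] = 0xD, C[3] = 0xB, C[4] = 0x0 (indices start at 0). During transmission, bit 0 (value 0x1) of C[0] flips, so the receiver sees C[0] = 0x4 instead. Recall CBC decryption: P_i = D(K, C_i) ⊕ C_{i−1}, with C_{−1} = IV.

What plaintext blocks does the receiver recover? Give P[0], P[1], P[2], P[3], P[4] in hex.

P[0] = 0x8, P[1] = 0xB, P[2] = 0x0, P[3] = 0x3, P[4] = 0x0

Only C[0] changed, to 0x4. In CBC, a change in C_i garbles P_i and flips the same bit in P_{i+1}. Decrypting the received ciphertext:
P[0]: D(K, 0x4) = 0x7; 0x7 ⊕ 0xF = 0x8.
P[1]: D(K, 0xC) = 0xF; 0xF ⊕ 0x4 = 0xB.
P[2]: D(K, 0xD) = 0xC; 0xC ⊕ 0xC = 0x0.
P[3]: D(K, 0xB) = 0xE; 0xE ⊕ 0xD = 0x3.
P[4]: D(K, 0x0) = 0xB; 0xB ⊕ 0xB = 0x0.
Blocks that differ from the original plaintext: P[0], P[1].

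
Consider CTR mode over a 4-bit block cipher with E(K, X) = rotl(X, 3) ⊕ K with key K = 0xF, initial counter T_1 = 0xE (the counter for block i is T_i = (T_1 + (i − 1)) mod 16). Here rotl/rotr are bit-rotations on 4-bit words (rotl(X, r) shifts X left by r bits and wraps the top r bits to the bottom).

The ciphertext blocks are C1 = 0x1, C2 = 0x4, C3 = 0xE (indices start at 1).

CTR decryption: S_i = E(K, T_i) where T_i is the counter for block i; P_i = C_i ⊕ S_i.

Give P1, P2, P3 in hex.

P1 = 0x9, P2 = 0x4, P3 = 0x1

P1: T = 0xE, S = E(K, T) = 0x8; 0x1 ⊕ 0x8 = 0x9.
P2: T = 0xF, S = E(K, T) = 0x0; 0x4 ⊕ 0x0 = 0x4.
P3: T = 0x0, S = E(K, T) = 0xF; 0xE ⊕ 0xF = 0x1.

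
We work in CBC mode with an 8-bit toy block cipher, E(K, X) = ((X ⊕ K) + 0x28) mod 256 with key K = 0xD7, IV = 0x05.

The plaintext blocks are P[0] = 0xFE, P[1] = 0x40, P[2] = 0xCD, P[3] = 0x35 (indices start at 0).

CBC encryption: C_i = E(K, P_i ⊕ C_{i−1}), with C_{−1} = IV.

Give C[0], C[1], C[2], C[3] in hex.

C[0] = 0x54, C[1] = 0xEB, C[2] = 0x19, C[3] = 0x23

C[0]: P[0] ⊕ 0x05 = 0xFB; E(K, 0xFB) = 0x54.
C[1]: P[1] ⊕ 0x54 = 0x14; E(K, 0x14) = 0xEB.
C[2]: P[2] ⊕ 0xEB = 0x26; E(K, 0x26) = 0x19.
C[3]: P[3] ⊕ 0x19 = 0x2C; E(K, 0x2C) = 0x23.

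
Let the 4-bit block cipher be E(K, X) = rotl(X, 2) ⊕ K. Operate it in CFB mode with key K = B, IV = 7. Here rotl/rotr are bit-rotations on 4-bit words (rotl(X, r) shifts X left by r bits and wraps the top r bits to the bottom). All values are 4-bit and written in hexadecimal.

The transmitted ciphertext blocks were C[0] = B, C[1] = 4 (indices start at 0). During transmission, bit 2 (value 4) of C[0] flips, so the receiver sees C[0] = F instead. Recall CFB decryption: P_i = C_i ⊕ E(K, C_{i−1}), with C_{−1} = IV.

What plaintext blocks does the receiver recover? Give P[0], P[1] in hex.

Only C[0] changed, to F. In CFB, a change in C_i flips the same bit in P_i and garbles P_{i+1}. Decrypting the received ciphertext:
P[0]: E(K, 7) = 6; F ⊕ 6 = 9.
P[1]: E(K, F) = 4; 4 ⊕ 4 = 0.
Blocks that differ from the original plaintext: P[0], P[1].

P[0] = 9, P[1] = 0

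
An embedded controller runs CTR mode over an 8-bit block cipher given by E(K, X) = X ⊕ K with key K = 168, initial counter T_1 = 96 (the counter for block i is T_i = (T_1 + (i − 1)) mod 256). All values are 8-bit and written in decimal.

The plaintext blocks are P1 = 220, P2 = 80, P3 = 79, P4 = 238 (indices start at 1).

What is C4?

CTR encryption: S_i = E(K, T_i) where T_i is the counter for block i; C_i = P_i ⊕ S_i.
C1: T = 96, S = E(K, T) = 200; 220 ⊕ 200 = 20.
C2: T = 97, S = E(K, T) = 201; 80 ⊕ 201 = 153.
C3: T = 98, S = E(K, T) = 202; 79 ⊕ 202 = 133.
C4: T = 99, S = E(K, T) = 203; 238 ⊕ 203 = 37.

C4 = 37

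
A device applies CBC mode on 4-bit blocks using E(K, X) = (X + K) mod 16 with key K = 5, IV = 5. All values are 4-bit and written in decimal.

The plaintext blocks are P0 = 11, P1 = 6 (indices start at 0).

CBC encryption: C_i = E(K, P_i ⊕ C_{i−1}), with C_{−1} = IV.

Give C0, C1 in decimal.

C0 = 3, C1 = 10

C0: P0 ⊕ 5 = 14; E(K, 14) = 3.
C1: P1 ⊕ 3 = 5; E(K, 5) = 10.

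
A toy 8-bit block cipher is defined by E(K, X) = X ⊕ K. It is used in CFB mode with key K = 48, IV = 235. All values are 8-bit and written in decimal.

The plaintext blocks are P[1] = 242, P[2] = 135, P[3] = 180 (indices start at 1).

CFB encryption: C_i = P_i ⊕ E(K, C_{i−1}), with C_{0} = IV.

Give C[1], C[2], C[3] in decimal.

C[1] = 41, C[2] = 158, C[3] = 26

C[1]: E(K, 235) = 219; 242 ⊕ 219 = 41.
C[2]: E(K, 41) = 25; 135 ⊕ 25 = 158.
C[3]: E(K, 158) = 174; 180 ⊕ 174 = 26.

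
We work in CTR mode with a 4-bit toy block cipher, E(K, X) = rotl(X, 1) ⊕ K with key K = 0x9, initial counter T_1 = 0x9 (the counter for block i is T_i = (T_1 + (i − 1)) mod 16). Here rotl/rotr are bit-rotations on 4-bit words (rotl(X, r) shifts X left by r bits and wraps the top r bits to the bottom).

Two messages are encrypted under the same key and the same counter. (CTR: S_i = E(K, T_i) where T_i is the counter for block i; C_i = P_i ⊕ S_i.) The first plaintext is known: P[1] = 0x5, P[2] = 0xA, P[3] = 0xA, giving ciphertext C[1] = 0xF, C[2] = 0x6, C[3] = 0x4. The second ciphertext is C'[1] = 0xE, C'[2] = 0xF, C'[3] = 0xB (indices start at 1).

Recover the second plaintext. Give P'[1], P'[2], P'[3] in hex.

P'[1] = 0x4, P'[2] = 0x3, P'[3] = 0x5

In CTR with a reused counter, both messages share the same keystream S_i, so C_i ⊕ C'_i = P_i ⊕ P'_i and thus P'_i = P_i ⊕ C_i ⊕ C'_i.
P'[1]: 0x5 ⊕ 0xF ⊕ 0xE = 0x4.
P'[2]: 0xA ⊕ 0x6 ⊕ 0xF = 0x3.
P'[3]: 0xA ⊕ 0x4 ⊕ 0xB = 0x5.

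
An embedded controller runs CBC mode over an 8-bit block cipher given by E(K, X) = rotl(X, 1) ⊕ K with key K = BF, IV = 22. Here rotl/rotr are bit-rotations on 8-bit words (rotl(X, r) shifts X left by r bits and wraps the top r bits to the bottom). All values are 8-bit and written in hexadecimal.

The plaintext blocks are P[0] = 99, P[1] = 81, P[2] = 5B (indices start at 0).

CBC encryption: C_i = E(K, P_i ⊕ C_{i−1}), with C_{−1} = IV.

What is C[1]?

C[1] = 2D

C[0]: P[0] ⊕ 22 = BB; E(K, BB) = C8.
C[1]: P[1] ⊕ C8 = 49; E(K, 49) = 2D.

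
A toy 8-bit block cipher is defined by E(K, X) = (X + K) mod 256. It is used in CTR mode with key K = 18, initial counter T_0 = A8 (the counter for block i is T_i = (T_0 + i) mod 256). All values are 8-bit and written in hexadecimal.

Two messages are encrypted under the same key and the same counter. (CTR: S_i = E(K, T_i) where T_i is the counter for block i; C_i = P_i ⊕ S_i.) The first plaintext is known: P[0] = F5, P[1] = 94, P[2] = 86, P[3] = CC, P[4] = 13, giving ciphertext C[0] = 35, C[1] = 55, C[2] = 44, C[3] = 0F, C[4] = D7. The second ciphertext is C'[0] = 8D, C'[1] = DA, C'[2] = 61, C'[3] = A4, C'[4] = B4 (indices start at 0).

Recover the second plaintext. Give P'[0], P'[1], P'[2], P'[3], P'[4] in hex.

In CTR with a reused counter, both messages share the same keystream S_i, so C_i ⊕ C'_i = P_i ⊕ P'_i and thus P'_i = P_i ⊕ C_i ⊕ C'_i.
P'[0]: F5 ⊕ 35 ⊕ 8D = 4D.
P'[1]: 94 ⊕ 55 ⊕ DA = 1B.
P'[2]: 86 ⊕ 44 ⊕ 61 = A3.
P'[3]: CC ⊕ 0F ⊕ A4 = 67.
P'[4]: 13 ⊕ D7 ⊕ B4 = 70.

P'[0] = 4D, P'[1] = 1B, P'[2] = A3, P'[3] = 67, P'[4] = 70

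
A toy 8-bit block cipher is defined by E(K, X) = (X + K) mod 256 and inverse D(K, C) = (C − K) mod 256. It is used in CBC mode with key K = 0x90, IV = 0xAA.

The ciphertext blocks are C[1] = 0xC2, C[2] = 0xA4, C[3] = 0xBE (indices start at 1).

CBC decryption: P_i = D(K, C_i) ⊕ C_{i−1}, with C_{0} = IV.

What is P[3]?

P[3]: D(K, 0xBE) = 0x2E; 0x2E ⊕ 0xA4 = 0x8A.

P[3] = 0x8A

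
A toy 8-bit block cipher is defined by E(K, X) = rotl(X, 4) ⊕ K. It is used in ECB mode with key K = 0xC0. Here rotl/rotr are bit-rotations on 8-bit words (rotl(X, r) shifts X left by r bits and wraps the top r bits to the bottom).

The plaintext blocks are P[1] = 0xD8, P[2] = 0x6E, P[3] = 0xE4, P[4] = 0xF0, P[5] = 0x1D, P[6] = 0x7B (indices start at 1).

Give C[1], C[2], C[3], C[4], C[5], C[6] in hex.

C[1] = 0x4D, C[2] = 0x26, C[3] = 0x8E, C[4] = 0xCF, C[5] = 0x11, C[6] = 0x77

ECB encryption: C_i = E(K, P_i).
C[1]: E(K, 0xD8) = 0x4D.
C[2]: E(K, 0x6E) = 0x26.
C[3]: E(K, 0xE4) = 0x8E.
C[4]: E(K, 0xF0) = 0xCF.
C[5]: E(K, 0x1D) = 0x11.
C[6]: E(K, 0x7B) = 0x77.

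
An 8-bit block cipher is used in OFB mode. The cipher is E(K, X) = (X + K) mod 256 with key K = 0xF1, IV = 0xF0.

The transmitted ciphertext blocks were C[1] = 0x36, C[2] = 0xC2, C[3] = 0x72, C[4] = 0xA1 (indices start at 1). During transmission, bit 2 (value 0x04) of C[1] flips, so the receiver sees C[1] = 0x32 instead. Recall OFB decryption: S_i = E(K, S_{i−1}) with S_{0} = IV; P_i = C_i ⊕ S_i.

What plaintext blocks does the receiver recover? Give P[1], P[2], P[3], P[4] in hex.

P[1] = 0xD3, P[2] = 0x10, P[3] = 0xB1, P[4] = 0x15

Only C[1] changed, to 0x32. In OFB, a change in C_i flips the same bit in P_i only; the keystream is unaffected. Decrypting the received ciphertext:
P[1]: S = E(K, 0xF0) = 0xE1; 0x32 ⊕ 0xE1 = 0xD3.
P[2]: S = E(K, 0xE1) = 0xD2; 0xC2 ⊕ 0xD2 = 0x10.
P[3]: S = E(K, 0xD2) = 0xC3; 0x72 ⊕ 0xC3 = 0xB1.
P[4]: S = E(K, 0xC3) = 0xB4; 0xA1 ⊕ 0xB4 = 0x15.
Blocks that differ from the original plaintext: P[1].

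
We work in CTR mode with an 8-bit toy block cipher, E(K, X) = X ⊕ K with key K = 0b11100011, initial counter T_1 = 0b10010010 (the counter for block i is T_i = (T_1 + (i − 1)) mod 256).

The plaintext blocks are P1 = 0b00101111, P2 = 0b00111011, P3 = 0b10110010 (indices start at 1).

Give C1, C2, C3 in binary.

CTR encryption: S_i = E(K, T_i) where T_i is the counter for block i; C_i = P_i ⊕ S_i.
C1: T = 0b10010010, S = E(K, T) = 0b01110001; 0b00101111 ⊕ 0b01110001 = 0b01011110.
C2: T = 0b10010011, S = E(K, T) = 0b01110000; 0b00111011 ⊕ 0b01110000 = 0b01001011.
C3: T = 0b10010100, S = E(K, T) = 0b01110111; 0b10110010 ⊕ 0b01110111 = 0b11000101.

C1 = 0b01011110, C2 = 0b01001011, C3 = 0b11000101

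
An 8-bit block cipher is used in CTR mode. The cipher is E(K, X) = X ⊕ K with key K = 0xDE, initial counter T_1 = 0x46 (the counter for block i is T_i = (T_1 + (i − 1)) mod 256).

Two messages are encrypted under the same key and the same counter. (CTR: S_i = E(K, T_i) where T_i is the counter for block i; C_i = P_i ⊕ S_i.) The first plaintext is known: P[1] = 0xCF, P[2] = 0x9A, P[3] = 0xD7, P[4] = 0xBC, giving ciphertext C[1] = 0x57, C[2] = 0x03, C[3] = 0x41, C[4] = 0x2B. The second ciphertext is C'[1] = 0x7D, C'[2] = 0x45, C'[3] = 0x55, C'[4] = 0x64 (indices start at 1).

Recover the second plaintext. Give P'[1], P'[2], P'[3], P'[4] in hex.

P'[1] = 0xE5, P'[2] = 0xDC, P'[3] = 0xC3, P'[4] = 0xF3

In CTR with a reused counter, both messages share the same keystream S_i, so C_i ⊕ C'_i = P_i ⊕ P'_i and thus P'_i = P_i ⊕ C_i ⊕ C'_i.
P'[1]: 0xCF ⊕ 0x57 ⊕ 0x7D = 0xE5.
P'[2]: 0x9A ⊕ 0x03 ⊕ 0x45 = 0xDC.
P'[3]: 0xD7 ⊕ 0x41 ⊕ 0x55 = 0xC3.
P'[4]: 0xBC ⊕ 0x2B ⊕ 0x64 = 0xF3.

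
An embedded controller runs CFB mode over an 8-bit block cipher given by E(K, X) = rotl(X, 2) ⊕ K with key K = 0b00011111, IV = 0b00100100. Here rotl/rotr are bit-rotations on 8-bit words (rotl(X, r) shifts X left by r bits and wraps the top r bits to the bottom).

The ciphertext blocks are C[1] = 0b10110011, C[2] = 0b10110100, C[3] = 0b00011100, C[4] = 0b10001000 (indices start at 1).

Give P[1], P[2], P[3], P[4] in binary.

CFB decryption: P_i = C_i ⊕ E(K, C_{i−1}), with C_{0} = IV.
P[1]: E(K, 0b00100100) = 0b10001111; 0b10110011 ⊕ 0b10001111 = 0b00111100.
P[2]: E(K, 0b10110011) = 0b11010001; 0b10110100 ⊕ 0b11010001 = 0b01100101.
P[3]: E(K, 0b10110100) = 0b11001101; 0b00011100 ⊕ 0b11001101 = 0b11010001.
P[4]: E(K, 0b00011100) = 0b01101111; 0b10001000 ⊕ 0b01101111 = 0b11100111.

P[1] = 0b00111100, P[2] = 0b01100101, P[3] = 0b11010001, P[4] = 0b11100111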